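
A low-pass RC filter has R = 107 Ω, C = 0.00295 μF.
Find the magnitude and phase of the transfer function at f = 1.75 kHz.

Step 1 — Angular frequency: ω = 2π·1750 = 1.1e+04 rad/s.
Step 2 — Transfer function: H(jω) = 1/(1 + jωRC).
Step 3 — Denominator: 1 + jωRC = 1 + j·1.1e+04·107·2.95e-09 = 1 + j0.003471.
Step 4 — H = 1 - j0.003471.
Step 5 — Magnitude: |H| = 1 (-0.0 dB); phase: φ = -0.2°.

|H| = 1 (-0.0 dB), φ = -0.2°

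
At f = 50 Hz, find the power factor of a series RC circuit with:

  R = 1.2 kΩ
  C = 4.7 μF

Step 1 — Angular frequency: ω = 2π·f = 2π·50 = 314.2 rad/s.
Step 2 — Component impedances:
  R: Z = R = 1200 Ω
  C: Z = 1/(jωC) = -j/(ω·C) = 0 - j677.3 Ω
Step 3 — Series combination: Z_total = R + C = 1200 - j677.3 Ω = 1378∠-29.4° Ω.
Step 4 — Power factor: PF = cos(φ) = Re(Z)/|Z| = 1200/1377.9 = 0.8709.
Step 5 — Type: Im(Z) = -677.3 ⇒ leading (phase φ = -29.4°).

PF = 0.8709 (leading, φ = -29.4°)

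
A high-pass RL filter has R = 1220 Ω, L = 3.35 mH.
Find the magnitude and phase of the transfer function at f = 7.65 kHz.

Step 1 — Angular frequency: ω = 2π·7650 = 4.807e+04 rad/s.
Step 2 — Transfer function: H(jω) = jωL/(R + jωL).
Step 3 — Numerator jωL = j·161; denominator R + jωL = 1220 + j161.
Step 4 — H = 0.01712 + j0.1297.
Step 5 — Magnitude: |H| = 0.1309 (-17.7 dB); phase: φ = 82.5°.

|H| = 0.1309 (-17.7 dB), φ = 82.5°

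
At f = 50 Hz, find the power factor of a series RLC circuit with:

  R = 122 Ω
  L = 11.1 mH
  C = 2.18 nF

Step 1 — Angular frequency: ω = 2π·f = 2π·50 = 314.2 rad/s.
Step 2 — Component impedances:
  R: Z = R = 122 Ω
  L: Z = jωL = j·314.2·0.0111 = 0 + j3.487 Ω
  C: Z = 1/(jωC) = -j/(ω·C) = 0 - j1.46e+06 Ω
Step 3 — Series combination: Z_total = R + L + C = 122 - j1.46e+06 Ω = 1.46e+06∠-90.0° Ω.
Step 4 — Power factor: PF = cos(φ) = Re(Z)/|Z| = 122/1.46013e+06 = 8.355e-05.
Step 5 — Type: Im(Z) = -1.46e+06 ⇒ leading (phase φ = -90.0°).

PF = 8.355e-05 (leading, φ = -90.0°)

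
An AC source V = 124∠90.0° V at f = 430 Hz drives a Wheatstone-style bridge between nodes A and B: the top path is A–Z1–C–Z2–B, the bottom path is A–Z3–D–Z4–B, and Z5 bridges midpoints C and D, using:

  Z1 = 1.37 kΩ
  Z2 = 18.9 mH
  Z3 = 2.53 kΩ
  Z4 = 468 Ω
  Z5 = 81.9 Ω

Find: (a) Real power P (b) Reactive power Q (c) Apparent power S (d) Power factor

Step 1 — Angular frequency: ω = 2π·f = 2π·430 = 2702 rad/s.
Step 2 — Component impedances:
  Z1: Z = R = 1370 Ω
  Z2: Z = jωL = j·2702·0.0189 = 0 + j51.06 Ω
  Z3: Z = R = 2530 Ω
  Z4: Z = R = 468 Ω
  Z5: Z = R = 81.9 Ω
Step 3 — Bridge requires nodal analysis (the Z5 bridge couples midpoints C and D, so the two paths cannot be reduced to a simple series/parallel combination). Setting node B to ground and injecting 1 A at node A, the 3-node admittance system at A, C, D solves to V_A = Z_AB = 901.4 + j45.55 Ω = 902.6∠2.9° Ω.
Step 4 — Source phasor: V = 124∠90.0° V = 0 + j124 V.
Step 5 — Current: I = V / Z = 0.006934 + j0.1372 A = 0.1374∠87.1° A.
Step 6 — Complex power: S = V·I* = 17.01 + j0.8598 VA.
Step 7 — Real power: P = Re(S) = 17.01 W.
Step 8 — Reactive power: Q = Im(S) = 0.8598 VAR.
Step 9 — Apparent power: |S| = 17.04 VA.
Step 10 — Power factor: PF = P/|S| = 0.9987 (lagging).

(a) P = 17.01 W  (b) Q = 0.8598 VAR  (c) S = 17.04 VA  (d) PF = 0.9987 (lagging)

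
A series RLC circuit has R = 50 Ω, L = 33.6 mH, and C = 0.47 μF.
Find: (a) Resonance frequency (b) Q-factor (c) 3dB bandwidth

Step 1 — Resonance condition Im(Z)=0 gives ω₀ = 1/√(LC).
Step 2 — ω₀ = 1/√(0.0336·4.7e-07) = 7958 rad/s.
Step 3 — f₀ = ω₀/(2π) = 1266 Hz.
Step 4 — Series Q: Q = ω₀L/R = 7958·0.0336/50 = 5.347.
Step 5 — 3dB bandwidth: Δω = ω₀/Q = 1488 rad/s; BW = Δω/(2π) = 236.8 Hz.

(a) f₀ = 1266 Hz  (b) Q = 5.347  (c) BW = 236.8 Hz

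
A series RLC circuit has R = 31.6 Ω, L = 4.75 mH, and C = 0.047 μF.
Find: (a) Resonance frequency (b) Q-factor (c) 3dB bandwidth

Step 1 — Resonance: ω₀ = 1/√(LC) = 1/√(0.00475·4.7e-08) = 6.693e+04 rad/s.
Step 2 — f₀ = ω₀/(2π) = 1.065e+04 Hz.
Step 3 — Series Q: Q = ω₀L/R = 6.693e+04·0.00475/31.6 = 10.06.
Step 4 — Bandwidth: Δω = ω₀/Q = 6653 rad/s; BW = Δω/(2π) = 1059 Hz.

(a) f₀ = 1.065e+04 Hz  (b) Q = 10.06  (c) BW = 1059 Hz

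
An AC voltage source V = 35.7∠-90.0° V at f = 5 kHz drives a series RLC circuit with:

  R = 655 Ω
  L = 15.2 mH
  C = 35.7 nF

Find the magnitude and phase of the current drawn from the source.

Step 1 — Angular frequency: ω = 2π·f = 2π·5000 = 3.142e+04 rad/s.
Step 2 — Component impedances:
  R: Z = R = 655 Ω
  L: Z = jωL = j·3.142e+04·0.0152 = 0 + j477.5 Ω
  C: Z = 1/(jωC) = -j/(ω·C) = 0 - j891.6 Ω
Step 3 — Series combination: Z_total = R + L + C = 655 - j414.1 Ω = 774.9∠-32.3° Ω.
Step 4 — Source phasor: V = 35.7∠-90.0° V = 0 - j35.7 V.
Step 5 — Ohm's law: I = V / Z_total = (0 - j35.7) / (655 - j414.1) = 0.02462 - j0.03894 A.
Step 6 — Convert to polar: |I| = 0.04607 A, ∠I = -57.7°.

I = 0.04607∠-57.7° A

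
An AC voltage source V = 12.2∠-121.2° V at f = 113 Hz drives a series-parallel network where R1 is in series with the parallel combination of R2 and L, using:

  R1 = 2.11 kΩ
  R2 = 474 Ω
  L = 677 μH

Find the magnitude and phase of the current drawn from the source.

Step 1 — Angular frequency: ω = 2π·f = 2π·113 = 710 rad/s.
Step 2 — Component impedances:
  R1: Z = R = 2110 Ω
  R2: Z = R = 474 Ω
  L: Z = jωL = j·710·0.000677 = 0 + j0.4807 Ω
Step 3 — Parallel branch: R2 || L = 1/(1/R2 + 1/L) = 0.0004874 + j0.4807 Ω.
Step 4 — Series with R1: Z_total = R1 + (R2 || L) = 2110 + j0.4807 Ω = 2110∠0.0° Ω.
Step 5 — Source phasor: V = 12.2∠-121.2° V = -6.32 - j10.44 V.
Step 6 — Ohm's law: I = V / Z_total = (-6.32 - j10.44) / (2110 + j0.4807) = -0.002996 - j0.004945 A.
Step 7 — Convert to polar: |I| = 0.005782 A, ∠I = -121.2°.

I = 0.005782∠-121.2° A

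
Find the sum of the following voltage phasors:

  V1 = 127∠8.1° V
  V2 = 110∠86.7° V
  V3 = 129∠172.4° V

Step 1 — Convert each phasor to rectangular form:
  V1 = 127·(cos(8.1°) + j·sin(8.1°)) = 125.7 + j17.89 V
  V2 = 110·(cos(86.7°) + j·sin(86.7°)) = 6.332 + j109.8 V
  V3 = 129·(cos(172.4°) + j·sin(172.4°)) = -127.9 + j17.06 V
Step 2 — Sum components: V_total = 4.198 + j144.8 V.
Step 3 — Convert to polar: |V_total| = 144.8 V, ∠V_total = 88.3°.

V_total = 144.8∠88.3° V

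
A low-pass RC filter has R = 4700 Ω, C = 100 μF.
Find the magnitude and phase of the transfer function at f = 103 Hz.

Step 1 — Angular frequency: ω = 2π·103 = 647.2 rad/s.
Step 2 — Transfer function: H(jω) = 1/(1 + jωRC).
Step 3 — Denominator: 1 + jωRC = 1 + j·647.2·4700·0.0001 = 1 + j304.2.
Step 4 — H = 1.081e-05 - j0.003288.
Step 5 — Magnitude: |H| = 0.003288 (-49.7 dB); phase: φ = -89.8°.

|H| = 0.003288 (-49.7 dB), φ = -89.8°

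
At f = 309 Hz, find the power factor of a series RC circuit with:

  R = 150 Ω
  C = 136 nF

Step 1 — Angular frequency: ω = 2π·f = 2π·309 = 1942 rad/s.
Step 2 — Component impedances:
  R: Z = R = 150 Ω
  C: Z = 1/(jωC) = -j/(ω·C) = 0 - j3787 Ω
Step 3 — Series combination: Z_total = R + C = 150 - j3787 Ω = 3790∠-87.7° Ω.
Step 4 — Power factor: PF = cos(φ) = Re(Z)/|Z| = 150/3790 = 0.03958.
Step 5 — Type: Im(Z) = -3787 ⇒ leading (phase φ = -87.7°).

PF = 0.03958 (leading, φ = -87.7°)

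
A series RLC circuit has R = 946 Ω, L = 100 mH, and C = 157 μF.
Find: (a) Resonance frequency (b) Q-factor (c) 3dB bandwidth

Step 1 — Resonance condition Im(Z)=0 gives ω₀ = 1/√(LC).
Step 2 — ω₀ = 1/√(0.1·0.000157) = 252.4 rad/s.
Step 3 — f₀ = ω₀/(2π) = 40.17 Hz.
Step 4 — Series Q: Q = ω₀L/R = 252.4·0.1/946 = 0.02668.
Step 5 — 3dB bandwidth: Δω = ω₀/Q = 9460 rad/s; BW = Δω/(2π) = 1506 Hz.

(a) f₀ = 40.17 Hz  (b) Q = 0.02668  (c) BW = 1506 Hz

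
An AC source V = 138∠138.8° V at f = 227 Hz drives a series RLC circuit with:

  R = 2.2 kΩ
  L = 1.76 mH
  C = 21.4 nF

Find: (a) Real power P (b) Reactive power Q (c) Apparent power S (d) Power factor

Step 1 — Angular frequency: ω = 2π·f = 2π·227 = 1426 rad/s.
Step 2 — Component impedances:
  R: Z = R = 2200 Ω
  L: Z = jωL = j·1426·0.00176 = 0 + j2.51 Ω
  C: Z = 1/(jωC) = -j/(ω·C) = 0 - j3.276e+04 Ω
Step 3 — Series combination: Z_total = R + L + C = 2200 - j3.276e+04 Ω = 3.283e+04∠-86.2° Ω.
Step 4 — Source phasor: V = 138∠138.8° V = -103.8 + j90.9 V.
Step 5 — Current: I = V / Z = -0.002974 - j0.00297 A = 0.004203∠-135.0° A.
Step 6 — Complex power: S = V·I* = 0.03886 - j0.5787 VA.
Step 7 — Real power: P = Re(S) = 0.03886 W.
Step 8 — Reactive power: Q = Im(S) = -0.5787 VAR.
Step 9 — Apparent power: |S| = 0.58 VA.
Step 10 — Power factor: PF = P/|S| = 0.067 (leading).

(a) P = 0.03886 W  (b) Q = -0.5787 VAR  (c) S = 0.58 VA  (d) PF = 0.067 (leading)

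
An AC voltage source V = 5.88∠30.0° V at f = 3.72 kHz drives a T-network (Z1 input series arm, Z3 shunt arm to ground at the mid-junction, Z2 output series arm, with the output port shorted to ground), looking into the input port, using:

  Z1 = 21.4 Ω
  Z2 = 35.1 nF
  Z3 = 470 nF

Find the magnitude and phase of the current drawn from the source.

Step 1 — Angular frequency: ω = 2π·f = 2π·3720 = 2.337e+04 rad/s.
Step 2 — Component impedances:
  Z1: Z = R = 21.4 Ω
  Z2: Z = 1/(jωC) = -j/(ω·C) = 0 - j1219 Ω
  Z3: Z = 1/(jωC) = -j/(ω·C) = 0 - j91.03 Ω
Step 3 — With the output port shorted to ground, the output series arm Z2 runs from the junction to ground; the shunt arm Z3 also runs from the junction to ground. They appear in parallel: Z3 || Z2 = 0 - j84.7 Ω.
Step 4 — Series with input arm Z1: Z_in = Z1 + (Z3 || Z2) = 21.4 - j84.7 Ω = 87.36∠-75.8° Ω.
Step 5 — Source phasor: V = 5.88∠30.0° V = 5.092 + j2.94 V.
Step 6 — Ohm's law: I = V / Z_total = (5.092 + j2.94) / (21.4 - j84.7) = -0.01835 + j0.06475 A.
Step 7 — Convert to polar: |I| = 0.0673 A, ∠I = 105.8°.

I = 0.0673∠105.8° A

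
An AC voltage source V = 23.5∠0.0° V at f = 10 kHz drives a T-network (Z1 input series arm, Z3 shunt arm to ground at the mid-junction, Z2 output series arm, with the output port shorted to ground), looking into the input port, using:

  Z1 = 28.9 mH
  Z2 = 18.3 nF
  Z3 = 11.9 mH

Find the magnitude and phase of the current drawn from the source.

Step 1 — Angular frequency: ω = 2π·f = 2π·1e+04 = 6.283e+04 rad/s.
Step 2 — Component impedances:
  Z1: Z = jωL = j·6.283e+04·0.0289 = 0 + j1816 Ω
  Z2: Z = 1/(jωC) = -j/(ω·C) = 0 - j869.7 Ω
  Z3: Z = jωL = j·6.283e+04·0.0119 = 0 + j747.7 Ω
Step 3 — With the output port shorted to ground, the output series arm Z2 runs from the junction to ground; the shunt arm Z3 also runs from the junction to ground. They appear in parallel: Z3 || Z2 = 0 + j5330 Ω.
Step 4 — Series with input arm Z1: Z_in = Z1 + (Z3 || Z2) = 0 + j7146 Ω = 7146∠90.0° Ω.
Step 5 — Source phasor: V = 23.5∠0.0° V = 23.5 V.
Step 6 — Ohm's law: I = V / Z_total = (23.5) / (0 + j7146) = 0 - j0.003289 A.
Step 7 — Convert to polar: |I| = 0.003289 A, ∠I = -90.0°.

I = 0.003289∠-90.0° A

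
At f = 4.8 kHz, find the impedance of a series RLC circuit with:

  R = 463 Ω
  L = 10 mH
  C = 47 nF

Step 1 — Angular frequency: ω = 2π·f = 2π·4800 = 3.016e+04 rad/s.
Step 2 — Component impedances:
  R: Z = R = 463 Ω
  L: Z = jωL = j·3.016e+04·0.01 = 0 + j301.6 Ω
  C: Z = 1/(jωC) = -j/(ω·C) = 0 - j705.5 Ω
Step 3 — Series combination: Z_total = R + L + C = 463 - j403.9 Ω = 614.4∠-41.1° Ω.

Z = 463 - j403.9 Ω = 614.4∠-41.1° Ω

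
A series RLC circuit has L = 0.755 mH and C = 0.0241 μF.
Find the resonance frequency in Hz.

Step 1 — Resonance condition Im(Z)=0 gives ω₀ = 1/√(LC).
Step 2 — ω₀ = 1/√(0.000755·2.41e-08) = 2.344e+05 rad/s.
Step 3 — f₀ = ω₀/(2π) = 3.731e+04 Hz.

f₀ = 3.731e+04 Hz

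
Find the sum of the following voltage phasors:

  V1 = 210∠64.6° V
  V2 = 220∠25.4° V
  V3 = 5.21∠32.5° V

Step 1 — Convert each phasor to rectangular form:
  V1 = 210·(cos(64.6°) + j·sin(64.6°)) = 90.08 + j189.7 V
  V2 = 220·(cos(25.4°) + j·sin(25.4°)) = 198.7 + j94.37 V
  V3 = 5.21·(cos(32.5°) + j·sin(32.5°)) = 4.394 + j2.799 V
Step 2 — Sum components: V_total = 293.2 + j286.9 V.
Step 3 — Convert to polar: |V_total| = 410.2 V, ∠V_total = 44.4°.

V_total = 410.2∠44.4° V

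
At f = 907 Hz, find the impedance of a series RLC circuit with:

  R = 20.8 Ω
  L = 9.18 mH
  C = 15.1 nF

Step 1 — Angular frequency: ω = 2π·f = 2π·907 = 5699 rad/s.
Step 2 — Component impedances:
  R: Z = R = 20.8 Ω
  L: Z = jωL = j·5699·0.00918 = 0 + j52.32 Ω
  C: Z = 1/(jωC) = -j/(ω·C) = 0 - j1.162e+04 Ω
Step 3 — Series combination: Z_total = R + L + C = 20.8 - j1.157e+04 Ω = 1.157e+04∠-89.9° Ω.

Z = 20.8 - j1.157e+04 Ω = 1.157e+04∠-89.9° Ω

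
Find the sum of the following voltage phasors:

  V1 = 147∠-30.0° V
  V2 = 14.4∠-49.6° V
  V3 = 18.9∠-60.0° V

Step 1 — Convert each phasor to rectangular form:
  V1 = 147·(cos(-30.0°) + j·sin(-30.0°)) = 127.3 - j73.5 V
  V2 = 14.4·(cos(-49.6°) + j·sin(-49.6°)) = 9.333 - j10.97 V
  V3 = 18.9·(cos(-60.0°) + j·sin(-60.0°)) = 9.45 - j16.37 V
Step 2 — Sum components: V_total = 146.1 - j100.8 V.
Step 3 — Convert to polar: |V_total| = 177.5 V, ∠V_total = -34.6°.

V_total = 177.5∠-34.6° V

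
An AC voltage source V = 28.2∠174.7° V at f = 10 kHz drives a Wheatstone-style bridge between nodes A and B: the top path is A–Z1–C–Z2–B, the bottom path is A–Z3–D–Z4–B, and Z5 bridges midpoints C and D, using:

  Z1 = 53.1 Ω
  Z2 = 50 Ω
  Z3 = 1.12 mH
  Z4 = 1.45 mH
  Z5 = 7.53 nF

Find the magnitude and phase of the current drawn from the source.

Step 1 — Angular frequency: ω = 2π·f = 2π·1e+04 = 6.283e+04 rad/s.
Step 2 — Component impedances:
  Z1: Z = R = 53.1 Ω
  Z2: Z = R = 50 Ω
  Z3: Z = jωL = j·6.283e+04·0.00112 = 0 + j70.37 Ω
  Z4: Z = jωL = j·6.283e+04·0.00145 = 0 + j91.11 Ω
  Z5: Z = 1/(jωC) = -j/(ω·C) = 0 - j2114 Ω
Step 3 — Bridge requires nodal analysis (the Z5 bridge couples midpoints C and D, so the two paths cannot be reduced to a simple series/parallel combination). Setting node B to ground and injecting 1 A at node A, the 3-node admittance system at A, C, D solves to V_A = Z_AB = 73.26 + j46.75 Ω = 86.91∠32.5° Ω.
Step 4 — Source phasor: V = 28.2∠174.7° V = -28.08 + j2.605 V.
Step 5 — Ohm's law: I = V / Z_total = (-28.08 + j2.605) / (73.26 + j46.75) = -0.2562 + j0.1991 A.
Step 6 — Convert to polar: |I| = 0.3245 A, ∠I = 142.2°.

I = 0.3245∠142.2° A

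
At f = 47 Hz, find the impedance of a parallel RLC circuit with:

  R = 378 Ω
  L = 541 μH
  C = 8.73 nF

Step 1 — Angular frequency: ω = 2π·f = 2π·47 = 295.3 rad/s.
Step 2 — Component impedances:
  R: Z = R = 378 Ω
  L: Z = jωL = j·295.3·0.000541 = 0 + j0.1598 Ω
  C: Z = 1/(jωC) = -j/(ω·C) = 0 - j3.879e+05 Ω
Step 3 — Parallel combination: 1/Z_total = 1/R + 1/L + 1/C; Z_total = 6.752e-05 + j0.1598 Ω = 0.1598∠90.0° Ω.

Z = 6.752e-05 + j0.1598 Ω = 0.1598∠90.0° Ω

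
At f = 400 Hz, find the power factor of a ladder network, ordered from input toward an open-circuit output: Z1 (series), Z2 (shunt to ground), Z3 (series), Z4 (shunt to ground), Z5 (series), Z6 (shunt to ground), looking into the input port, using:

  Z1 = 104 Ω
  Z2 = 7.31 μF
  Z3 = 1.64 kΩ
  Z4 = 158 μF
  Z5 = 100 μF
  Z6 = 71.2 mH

Step 1 — Angular frequency: ω = 2π·f = 2π·400 = 2513 rad/s.
Step 2 — Component impedances:
  Z1: Z = R = 104 Ω
  Z2: Z = 1/(jωC) = -j/(ω·C) = 0 - j54.43 Ω
  Z3: Z = R = 1640 Ω
  Z4: Z = 1/(jωC) = -j/(ω·C) = 0 - j2.518 Ω
  Z5: Z = 1/(jωC) = -j/(ω·C) = 0 - j3.979 Ω
  Z6: Z = jωL = j·2513·0.0712 = 0 + j178.9 Ω
Step 3 — Ladder network (open output): work backward from the far end, alternating series and parallel combinations. Z_in = 105.8 - j54.37 Ω = 119∠-27.2° Ω.
Step 4 — Power factor: PF = cos(φ) = Re(Z)/|Z| = 105.8/118.96 = 0.8894.
Step 5 — Type: Im(Z) = -54.37 ⇒ leading (phase φ = -27.2°).

PF = 0.8894 (leading, φ = -27.2°)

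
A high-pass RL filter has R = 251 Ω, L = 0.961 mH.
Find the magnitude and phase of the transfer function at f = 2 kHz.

Step 1 — Angular frequency: ω = 2π·2000 = 1.257e+04 rad/s.
Step 2 — Transfer function: H(jω) = jωL/(R + jωL).
Step 3 — Numerator jωL = j·12.08; denominator R + jωL = 251 + j12.08.
Step 4 — H = 0.002309 + j0.048.
Step 5 — Magnitude: |H| = 0.04806 (-26.4 dB); phase: φ = 87.2°.

|H| = 0.04806 (-26.4 dB), φ = 87.2°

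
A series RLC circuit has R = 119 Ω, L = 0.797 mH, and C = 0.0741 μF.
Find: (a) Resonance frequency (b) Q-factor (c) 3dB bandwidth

Step 1 — Resonance: ω₀ = 1/√(LC) = 1/√(0.000797·7.41e-08) = 1.301e+05 rad/s.
Step 2 — f₀ = ω₀/(2π) = 2.071e+04 Hz.
Step 3 — Series Q: Q = ω₀L/R = 1.301e+05·0.000797/119 = 0.8715.
Step 4 — Bandwidth: Δω = ω₀/Q = 1.493e+05 rad/s; BW = Δω/(2π) = 2.376e+04 Hz.

(a) f₀ = 2.071e+04 Hz  (b) Q = 0.8715  (c) BW = 2.376e+04 Hz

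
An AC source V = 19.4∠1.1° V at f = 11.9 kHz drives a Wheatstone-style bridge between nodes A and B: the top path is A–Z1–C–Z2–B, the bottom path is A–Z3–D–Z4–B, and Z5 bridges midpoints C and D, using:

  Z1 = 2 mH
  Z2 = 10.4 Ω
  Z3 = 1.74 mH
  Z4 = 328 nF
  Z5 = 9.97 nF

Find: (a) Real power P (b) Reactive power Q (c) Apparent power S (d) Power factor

Step 1 — Angular frequency: ω = 2π·f = 2π·1.19e+04 = 7.477e+04 rad/s.
Step 2 — Component impedances:
  Z1: Z = jωL = j·7.477e+04·0.002 = 0 + j149.5 Ω
  Z2: Z = R = 10.4 Ω
  Z3: Z = jωL = j·7.477e+04·0.00174 = 0 + j130.1 Ω
  Z4: Z = 1/(jωC) = -j/(ω·C) = 0 - j40.78 Ω
  Z5: Z = 1/(jωC) = -j/(ω·C) = 0 - j1341 Ω
Step 3 — Bridge requires nodal analysis (the Z5 bridge couples midpoints C and D, so the two paths cannot be reduced to a simple series/parallel combination). Setting node B to ground and injecting 1 A at node A, the 3-node admittance system at A, C, D solves to V_A = Z_AB = 1.625 + j56.44 Ω = 56.47∠88.4° Ω.
Step 4 — Source phasor: V = 19.4∠1.1° V = 19.4 + j0.3724 V.
Step 5 — Current: I = V / Z = 0.01648 - j0.3432 A = 0.3436∠-87.3° A.
Step 6 — Complex power: S = V·I* = 0.1918 + j6.662 VA.
Step 7 — Real power: P = Re(S) = 0.1918 W.
Step 8 — Reactive power: Q = Im(S) = 6.662 VAR.
Step 9 — Apparent power: |S| = 6.665 VA.
Step 10 — Power factor: PF = P/|S| = 0.02877 (lagging).

(a) P = 0.1918 W  (b) Q = 6.662 VAR  (c) S = 6.665 VA  (d) PF = 0.02877 (lagging)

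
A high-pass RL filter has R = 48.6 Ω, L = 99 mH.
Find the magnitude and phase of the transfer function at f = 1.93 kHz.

Step 1 — Angular frequency: ω = 2π·1930 = 1.213e+04 rad/s.
Step 2 — Transfer function: H(jω) = jωL/(R + jωL).
Step 3 — Numerator jωL = j·1201; denominator R + jωL = 48.6 + j1201.
Step 4 — H = 0.9984 + j0.04042.
Step 5 — Magnitude: |H| = 0.9992 (-0.0 dB); phase: φ = 2.3°.

|H| = 0.9992 (-0.0 dB), φ = 2.3°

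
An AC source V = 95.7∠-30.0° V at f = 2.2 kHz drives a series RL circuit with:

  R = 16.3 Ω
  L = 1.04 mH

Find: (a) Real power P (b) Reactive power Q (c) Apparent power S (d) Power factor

Step 1 — Angular frequency: ω = 2π·f = 2π·2200 = 1.382e+04 rad/s.
Step 2 — Component impedances:
  R: Z = R = 16.3 Ω
  L: Z = jωL = j·1.382e+04·0.00104 = 0 + j14.38 Ω
Step 3 — Series combination: Z_total = R + L = 16.3 + j14.38 Ω = 21.73∠41.4° Ω.
Step 4 — Source phasor: V = 95.7∠-30.0° V = 82.88 - j47.85 V.
Step 5 — Current: I = V / Z = 1.404 - j4.174 A = 4.403∠-71.4° A.
Step 6 — Complex power: S = V·I* = 316 + j278.7 VA.
Step 7 — Real power: P = Re(S) = 316 W.
Step 8 — Reactive power: Q = Im(S) = 278.7 VAR.
Step 9 — Apparent power: |S| = 421.4 VA.
Step 10 — Power factor: PF = P/|S| = 0.75 (lagging).

(a) P = 316 W  (b) Q = 278.7 VAR  (c) S = 421.4 VA  (d) PF = 0.75 (lagging)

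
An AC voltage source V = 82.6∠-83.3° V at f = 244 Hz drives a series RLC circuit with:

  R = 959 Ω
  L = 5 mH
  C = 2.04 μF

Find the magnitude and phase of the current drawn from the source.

Step 1 — Angular frequency: ω = 2π·f = 2π·244 = 1533 rad/s.
Step 2 — Component impedances:
  R: Z = R = 959 Ω
  L: Z = jωL = j·1533·0.005 = 0 + j7.665 Ω
  C: Z = 1/(jωC) = -j/(ω·C) = 0 - j319.7 Ω
Step 3 — Series combination: Z_total = R + L + C = 959 - j312.1 Ω = 1009∠-18.0° Ω.
Step 4 — Source phasor: V = 82.6∠-83.3° V = 9.637 - j82.04 V.
Step 5 — Ohm's law: I = V / Z_total = (9.637 - j82.04) / (959 - j312.1) = 0.03426 - j0.07439 A.
Step 6 — Convert to polar: |I| = 0.0819 A, ∠I = -65.3°.

I = 0.0819∠-65.3° A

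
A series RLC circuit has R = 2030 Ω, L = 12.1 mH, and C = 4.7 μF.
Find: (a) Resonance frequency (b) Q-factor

Step 1 — Resonance condition Im(Z)=0 gives ω₀ = 1/√(LC).
Step 2 — ω₀ = 1/√(0.0121·4.7e-06) = 4193 rad/s.
Step 3 — f₀ = ω₀/(2π) = 667.4 Hz.
Step 4 — Series Q: Q = ω₀L/R = 4193·0.0121/2030 = 0.02499.

(a) f₀ = 667.4 Hz  (b) Q = 0.02499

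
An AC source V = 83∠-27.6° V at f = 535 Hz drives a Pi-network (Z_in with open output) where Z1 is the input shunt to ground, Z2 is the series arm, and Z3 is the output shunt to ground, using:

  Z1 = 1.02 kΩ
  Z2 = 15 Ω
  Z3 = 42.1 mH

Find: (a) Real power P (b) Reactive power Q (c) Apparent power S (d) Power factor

Step 1 — Angular frequency: ω = 2π·f = 2π·535 = 3362 rad/s.
Step 2 — Component impedances:
  Z1: Z = R = 1020 Ω
  Z2: Z = R = 15 Ω
  Z3: Z = jωL = j·3362·0.0421 = 0 + j141.5 Ω
Step 3 — With open output, the series arm Z2 and the output shunt Z3 appear in series to ground: Z2 + Z3 = 15 + j141.5 Ω.
Step 4 — Parallel with input shunt Z1: Z_in = Z1 || (Z2 + Z3) = 33.23 + j134.9 Ω = 139∠76.2° Ω.
Step 5 — Source phasor: V = 83∠-27.6° V = 73.55 - j38.45 V.
Step 6 — Current: I = V / Z = -0.1421 - j0.5802 A = 0.5973∠-103.8° A.
Step 7 — Complex power: S = V·I* = 11.86 + j48.14 VA.
Step 8 — Real power: P = Re(S) = 11.86 W.
Step 9 — Reactive power: Q = Im(S) = 48.14 VAR.
Step 10 — Apparent power: |S| = 49.58 VA.
Step 11 — Power factor: PF = P/|S| = 0.2391 (lagging).

(a) P = 11.86 W  (b) Q = 48.14 VAR  (c) S = 49.58 VA  (d) PF = 0.2391 (lagging)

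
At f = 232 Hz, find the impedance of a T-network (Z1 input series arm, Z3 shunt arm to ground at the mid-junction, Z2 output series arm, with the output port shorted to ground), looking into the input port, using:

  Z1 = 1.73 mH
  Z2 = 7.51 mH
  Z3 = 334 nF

Step 1 — Angular frequency: ω = 2π·f = 2π·232 = 1458 rad/s.
Step 2 — Component impedances:
  Z1: Z = jωL = j·1458·0.00173 = 0 + j2.522 Ω
  Z2: Z = jωL = j·1458·0.00751 = 0 + j10.95 Ω
  Z3: Z = 1/(jωC) = -j/(ω·C) = 0 - j2054 Ω
Step 3 — With the output port shorted to ground, the output series arm Z2 runs from the junction to ground; the shunt arm Z3 also runs from the junction to ground. They appear in parallel: Z3 || Z2 = 0 + j11.01 Ω.
Step 4 — Series with input arm Z1: Z_in = Z1 + (Z3 || Z2) = 0 + j13.53 Ω = 13.53∠90.0° Ω.

Z = 0 + j13.53 Ω = 13.53∠90.0° Ω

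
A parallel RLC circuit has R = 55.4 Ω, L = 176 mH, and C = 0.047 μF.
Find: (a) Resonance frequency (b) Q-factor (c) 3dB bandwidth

Step 1 — Resonance: ω₀ = 1/√(LC) = 1/√(0.176·4.7e-08) = 1.099e+04 rad/s.
Step 2 — f₀ = ω₀/(2π) = 1750 Hz.
Step 3 — Parallel Q: Q = R/(ω₀L) = 55.4/(1.099e+04·0.176) = 0.02863.
Step 4 — Bandwidth: Δω = ω₀/Q = 3.841e+05 rad/s; BW = Δω/(2π) = 6.112e+04 Hz.

(a) f₀ = 1750 Hz  (b) Q = 0.02863  (c) BW = 6.112e+04 Hz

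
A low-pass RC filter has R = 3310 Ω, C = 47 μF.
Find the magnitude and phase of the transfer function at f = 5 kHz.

Step 1 — Angular frequency: ω = 2π·5000 = 3.142e+04 rad/s.
Step 2 — Transfer function: H(jω) = 1/(1 + jωRC).
Step 3 — Denominator: 1 + jωRC = 1 + j·3.142e+04·3310·4.7e-05 = 1 + j4887.
Step 4 — H = 4.186e-08 - j0.0002046.
Step 5 — Magnitude: |H| = 0.0002046 (-73.8 dB); phase: φ = -90.0°.

|H| = 0.0002046 (-73.8 dB), φ = -90.0°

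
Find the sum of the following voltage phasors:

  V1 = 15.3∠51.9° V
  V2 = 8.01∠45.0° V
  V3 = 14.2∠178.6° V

Step 1 — Convert each phasor to rectangular form:
  V1 = 15.3·(cos(51.9°) + j·sin(51.9°)) = 9.441 + j12.04 V
  V2 = 8.01·(cos(45.0°) + j·sin(45.0°)) = 5.664 + j5.664 V
  V3 = 14.2·(cos(178.6°) + j·sin(178.6°)) = -14.2 + j0.3469 V
Step 2 — Sum components: V_total = 0.9088 + j18.05 V.
Step 3 — Convert to polar: |V_total| = 18.07 V, ∠V_total = 87.1°.

V_total = 18.07∠87.1° V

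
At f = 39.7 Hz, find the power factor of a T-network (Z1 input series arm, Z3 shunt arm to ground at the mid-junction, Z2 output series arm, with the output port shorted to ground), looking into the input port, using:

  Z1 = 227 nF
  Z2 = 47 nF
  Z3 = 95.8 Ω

Step 1 — Angular frequency: ω = 2π·f = 2π·39.7 = 249.4 rad/s.
Step 2 — Component impedances:
  Z1: Z = 1/(jωC) = -j/(ω·C) = 0 - j1.766e+04 Ω
  Z2: Z = 1/(jωC) = -j/(ω·C) = 0 - j8.53e+04 Ω
  Z3: Z = R = 95.8 Ω
Step 3 — With the output port shorted to ground, the output series arm Z2 runs from the junction to ground; the shunt arm Z3 also runs from the junction to ground. They appear in parallel: Z3 || Z2 = 95.8 - j0.1076 Ω.
Step 4 — Series with input arm Z1: Z_in = Z1 + (Z3 || Z2) = 95.8 - j1.766e+04 Ω = 1.766e+04∠-89.7° Ω.
Step 5 — Power factor: PF = cos(φ) = Re(Z)/|Z| = 95.8/17661 = 0.005424.
Step 6 — Type: Im(Z) = -1.766e+04 ⇒ leading (phase φ = -89.7°).

PF = 0.005424 (leading, φ = -89.7°)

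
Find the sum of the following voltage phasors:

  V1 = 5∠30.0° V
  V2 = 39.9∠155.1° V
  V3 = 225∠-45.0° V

Step 1 — Convert each phasor to rectangular form:
  V1 = 5·(cos(30.0°) + j·sin(30.0°)) = 4.33 + j2.5 V
  V2 = 39.9·(cos(155.1°) + j·sin(155.1°)) = -36.19 + j16.8 V
  V3 = 225·(cos(-45.0°) + j·sin(-45.0°)) = 159.1 - j159.1 V
Step 2 — Sum components: V_total = 127.2 - j139.8 V.
Step 3 — Convert to polar: |V_total| = 189 V, ∠V_total = -47.7°.

V_total = 189∠-47.7° V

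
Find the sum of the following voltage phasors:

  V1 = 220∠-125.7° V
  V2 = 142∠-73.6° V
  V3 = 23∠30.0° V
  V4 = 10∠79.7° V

Step 1 — Convert each phasor to rectangular form:
  V1 = 220·(cos(-125.7°) + j·sin(-125.7°)) = -128.4 - j178.7 V
  V2 = 142·(cos(-73.6°) + j·sin(-73.6°)) = 40.09 - j136.2 V
  V3 = 23·(cos(30.0°) + j·sin(30.0°)) = 19.92 + j11.5 V
  V4 = 10·(cos(79.7°) + j·sin(79.7°)) = 1.788 + j9.839 V
Step 2 — Sum components: V_total = -66.58 - j293.5 V.
Step 3 — Convert to polar: |V_total| = 301 V, ∠V_total = -102.8°.

V_total = 301∠-102.8° V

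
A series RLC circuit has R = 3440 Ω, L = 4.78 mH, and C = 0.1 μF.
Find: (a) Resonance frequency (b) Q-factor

Step 1 — Resonance condition Im(Z)=0 gives ω₀ = 1/√(LC).
Step 2 — ω₀ = 1/√(0.00478·1e-07) = 4.574e+04 rad/s.
Step 3 — f₀ = ω₀/(2π) = 7280 Hz.
Step 4 — Series Q: Q = ω₀L/R = 4.574e+04·0.00478/3440 = 0.06356.

(a) f₀ = 7280 Hz  (b) Q = 0.06356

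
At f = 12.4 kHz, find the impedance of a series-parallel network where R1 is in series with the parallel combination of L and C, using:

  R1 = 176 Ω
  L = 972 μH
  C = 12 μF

Step 1 — Angular frequency: ω = 2π·f = 2π·1.24e+04 = 7.791e+04 rad/s.
Step 2 — Component impedances:
  R1: Z = R = 176 Ω
  L: Z = jωL = j·7.791e+04·0.000972 = 0 + j75.73 Ω
  C: Z = 1/(jωC) = -j/(ω·C) = 0 - j1.07 Ω
Step 3 — Parallel branch: L || C = 1/(1/L + 1/C) = 0 - j1.085 Ω.
Step 4 — Series with R1: Z_total = R1 + (L || C) = 176 - j1.085 Ω = 176∠-0.4° Ω.

Z = 176 - j1.085 Ω = 176∠-0.4° Ω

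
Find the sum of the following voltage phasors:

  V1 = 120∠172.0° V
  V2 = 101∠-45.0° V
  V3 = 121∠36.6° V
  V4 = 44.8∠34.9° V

Step 1 — Convert each phasor to rectangular form:
  V1 = 120·(cos(172.0°) + j·sin(172.0°)) = -118.8 + j16.7 V
  V2 = 101·(cos(-45.0°) + j·sin(-45.0°)) = 71.42 - j71.42 V
  V3 = 121·(cos(36.6°) + j·sin(36.6°)) = 97.14 + j72.14 V
  V4 = 44.8·(cos(34.9°) + j·sin(34.9°)) = 36.74 + j25.63 V
Step 2 — Sum components: V_total = 86.47 + j43.06 V.
Step 3 — Convert to polar: |V_total| = 96.6 V, ∠V_total = 26.5°.

V_total = 96.6∠26.5° V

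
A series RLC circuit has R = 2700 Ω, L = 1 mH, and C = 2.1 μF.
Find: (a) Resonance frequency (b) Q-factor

Step 1 — Resonance condition Im(Z)=0 gives ω₀ = 1/√(LC).
Step 2 — ω₀ = 1/√(0.001·2.1e-06) = 2.182e+04 rad/s.
Step 3 — f₀ = ω₀/(2π) = 3473 Hz.
Step 4 — Series Q: Q = ω₀L/R = 2.182e+04·0.001/2700 = 0.008082.

(a) f₀ = 3473 Hz  (b) Q = 0.008082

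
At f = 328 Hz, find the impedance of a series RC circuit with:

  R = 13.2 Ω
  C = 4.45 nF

Step 1 — Angular frequency: ω = 2π·f = 2π·328 = 2061 rad/s.
Step 2 — Component impedances:
  R: Z = R = 13.2 Ω
  C: Z = 1/(jωC) = -j/(ω·C) = 0 - j1.09e+05 Ω
Step 3 — Series combination: Z_total = R + C = 13.2 - j1.09e+05 Ω = 1.09e+05∠-90.0° Ω.

Z = 13.2 - j1.09e+05 Ω = 1.09e+05∠-90.0° Ω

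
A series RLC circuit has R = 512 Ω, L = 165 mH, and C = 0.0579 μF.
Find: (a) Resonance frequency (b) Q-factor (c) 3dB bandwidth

Step 1 — Resonance: ω₀ = 1/√(LC) = 1/√(0.165·5.79e-08) = 1.023e+04 rad/s.
Step 2 — f₀ = ω₀/(2π) = 1628 Hz.
Step 3 — Series Q: Q = ω₀L/R = 1.023e+04·0.165/512 = 3.297.
Step 4 — Bandwidth: Δω = ω₀/Q = 3103 rad/s; BW = Δω/(2π) = 493.9 Hz.

(a) f₀ = 1628 Hz  (b) Q = 3.297  (c) BW = 493.9 Hz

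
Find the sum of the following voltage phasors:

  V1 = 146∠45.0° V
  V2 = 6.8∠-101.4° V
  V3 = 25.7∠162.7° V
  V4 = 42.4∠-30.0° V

Step 1 — Convert each phasor to rectangular form:
  V1 = 146·(cos(45.0°) + j·sin(45.0°)) = 103.2 + j103.2 V
  V2 = 6.8·(cos(-101.4°) + j·sin(-101.4°)) = -1.344 - j6.666 V
  V3 = 25.7·(cos(162.7°) + j·sin(162.7°)) = -24.54 + j7.643 V
  V4 = 42.4·(cos(-30.0°) + j·sin(-30.0°)) = 36.72 - j21.2 V
Step 2 — Sum components: V_total = 114.1 + j83.01 V.
Step 3 — Convert to polar: |V_total| = 141.1 V, ∠V_total = 36.0°.

V_total = 141.1∠36.0° V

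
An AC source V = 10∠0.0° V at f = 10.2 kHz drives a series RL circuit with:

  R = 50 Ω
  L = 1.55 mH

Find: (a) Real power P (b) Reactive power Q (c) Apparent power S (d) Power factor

Step 1 — Angular frequency: ω = 2π·f = 2π·1.02e+04 = 6.409e+04 rad/s.
Step 2 — Component impedances:
  R: Z = R = 50 Ω
  L: Z = jωL = j·6.409e+04·0.00155 = 0 + j99.34 Ω
Step 3 — Series combination: Z_total = R + L = 50 + j99.34 Ω = 111.2∠63.3° Ω.
Step 4 — Source phasor: V = 10∠0.0° V = 10 V.
Step 5 — Current: I = V / Z = 0.04043 - j0.08032 A = 0.08992∠-63.3° A.
Step 6 — Complex power: S = V·I* = 0.4043 + j0.8032 VA.
Step 7 — Real power: P = Re(S) = 0.4043 W.
Step 8 — Reactive power: Q = Im(S) = 0.8032 VAR.
Step 9 — Apparent power: |S| = 0.8992 VA.
Step 10 — Power factor: PF = P/|S| = 0.4496 (lagging).

(a) P = 0.4043 W  (b) Q = 0.8032 VAR  (c) S = 0.8992 VA  (d) PF = 0.4496 (lagging)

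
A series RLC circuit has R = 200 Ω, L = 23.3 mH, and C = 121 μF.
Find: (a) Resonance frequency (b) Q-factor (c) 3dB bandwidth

Step 1 — Resonance: ω₀ = 1/√(LC) = 1/√(0.0233·0.000121) = 595.6 rad/s.
Step 2 — f₀ = ω₀/(2π) = 94.79 Hz.
Step 3 — Series Q: Q = ω₀L/R = 595.6·0.0233/200 = 0.06938.
Step 4 — Bandwidth: Δω = ω₀/Q = 8584 rad/s; BW = Δω/(2π) = 1366 Hz.

(a) f₀ = 94.79 Hz  (b) Q = 0.06938  (c) BW = 1366 Hz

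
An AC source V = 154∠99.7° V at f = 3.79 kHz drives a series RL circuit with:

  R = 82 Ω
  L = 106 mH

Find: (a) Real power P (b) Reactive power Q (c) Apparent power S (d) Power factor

Step 1 — Angular frequency: ω = 2π·f = 2π·3790 = 2.381e+04 rad/s.
Step 2 — Component impedances:
  R: Z = R = 82 Ω
  L: Z = jωL = j·2.381e+04·0.106 = 0 + j2524 Ω
Step 3 — Series combination: Z_total = R + L = 82 + j2524 Ω = 2526∠88.1° Ω.
Step 4 — Source phasor: V = 154∠99.7° V = -25.95 + j151.8 V.
Step 5 — Current: I = V / Z = 0.05974 + j0.01222 A = 0.06098∠11.6° A.
Step 6 — Complex power: S = V·I* = 0.3049 + j9.386 VA.
Step 7 — Real power: P = Re(S) = 0.3049 W.
Step 8 — Reactive power: Q = Im(S) = 9.386 VAR.
Step 9 — Apparent power: |S| = 9.39 VA.
Step 10 — Power factor: PF = P/|S| = 0.03247 (lagging).

(a) P = 0.3049 W  (b) Q = 9.386 VAR  (c) S = 9.39 VA  (d) PF = 0.03247 (lagging)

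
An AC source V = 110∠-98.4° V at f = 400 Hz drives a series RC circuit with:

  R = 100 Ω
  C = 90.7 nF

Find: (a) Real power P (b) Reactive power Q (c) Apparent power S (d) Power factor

Step 1 — Angular frequency: ω = 2π·f = 2π·400 = 2513 rad/s.
Step 2 — Component impedances:
  R: Z = R = 100 Ω
  C: Z = 1/(jωC) = -j/(ω·C) = 0 - j4387 Ω
Step 3 — Series combination: Z_total = R + C = 100 - j4387 Ω = 4388∠-88.7° Ω.
Step 4 — Source phasor: V = 110∠-98.4° V = -16.07 - j108.8 V.
Step 5 — Current: I = V / Z = 0.02471 - j0.004226 A = 0.02507∠-9.7° A.
Step 6 — Complex power: S = V·I* = 0.06284 - j2.757 VA.
Step 7 — Real power: P = Re(S) = 0.06284 W.
Step 8 — Reactive power: Q = Im(S) = -2.757 VAR.
Step 9 — Apparent power: |S| = 2.758 VA.
Step 10 — Power factor: PF = P/|S| = 0.02279 (leading).

(a) P = 0.06284 W  (b) Q = -2.757 VAR  (c) S = 2.758 VA  (d) PF = 0.02279 (leading)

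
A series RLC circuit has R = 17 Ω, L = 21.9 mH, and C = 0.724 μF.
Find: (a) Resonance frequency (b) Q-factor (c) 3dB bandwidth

Step 1 — Resonance: ω₀ = 1/√(LC) = 1/√(0.0219·7.24e-07) = 7942 rad/s.
Step 2 — f₀ = ω₀/(2π) = 1264 Hz.
Step 3 — Series Q: Q = ω₀L/R = 7942·0.0219/17 = 10.23.
Step 4 — Bandwidth: Δω = ω₀/Q = 776.3 rad/s; BW = Δω/(2π) = 123.5 Hz.

(a) f₀ = 1264 Hz  (b) Q = 10.23  (c) BW = 123.5 Hz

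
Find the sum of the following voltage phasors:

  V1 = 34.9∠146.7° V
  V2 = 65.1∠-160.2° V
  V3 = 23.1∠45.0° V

Step 1 — Convert each phasor to rectangular form:
  V1 = 34.9·(cos(146.7°) + j·sin(146.7°)) = -29.17 + j19.16 V
  V2 = 65.1·(cos(-160.2°) + j·sin(-160.2°)) = -61.25 - j22.05 V
  V3 = 23.1·(cos(45.0°) + j·sin(45.0°)) = 16.33 + j16.33 V
Step 2 — Sum components: V_total = -74.09 + j13.44 V.
Step 3 — Convert to polar: |V_total| = 75.3 V, ∠V_total = 169.7°.

V_total = 75.3∠169.7° V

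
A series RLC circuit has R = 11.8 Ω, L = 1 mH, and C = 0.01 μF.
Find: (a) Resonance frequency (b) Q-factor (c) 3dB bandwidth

Step 1 — Resonance condition Im(Z)=0 gives ω₀ = 1/√(LC).
Step 2 — ω₀ = 1/√(0.001·1e-08) = 3.162e+05 rad/s.
Step 3 — f₀ = ω₀/(2π) = 5.033e+04 Hz.
Step 4 — Series Q: Q = ω₀L/R = 3.162e+05·0.001/11.8 = 26.8.
Step 5 — 3dB bandwidth: Δω = ω₀/Q = 1.18e+04 rad/s; BW = Δω/(2π) = 1878 Hz.

(a) f₀ = 5.033e+04 Hz  (b) Q = 26.8  (c) BW = 1878 Hz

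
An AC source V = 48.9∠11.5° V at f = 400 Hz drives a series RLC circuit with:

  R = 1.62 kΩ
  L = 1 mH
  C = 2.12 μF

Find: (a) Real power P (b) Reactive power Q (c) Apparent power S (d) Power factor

Step 1 — Angular frequency: ω = 2π·f = 2π·400 = 2513 rad/s.
Step 2 — Component impedances:
  R: Z = R = 1620 Ω
  L: Z = jωL = j·2513·0.001 = 0 + j2.513 Ω
  C: Z = 1/(jωC) = -j/(ω·C) = 0 - j187.7 Ω
Step 3 — Series combination: Z_total = R + L + C = 1620 - j185.2 Ω = 1631∠-6.5° Ω.
Step 4 — Source phasor: V = 48.9∠11.5° V = 47.92 + j9.749 V.
Step 5 — Current: I = V / Z = 0.02852 + j0.009278 A = 0.02999∠18.0° A.
Step 6 — Complex power: S = V·I* = 1.457 - j0.1665 VA.
Step 7 — Real power: P = Re(S) = 1.457 W.
Step 8 — Reactive power: Q = Im(S) = -0.1665 VAR.
Step 9 — Apparent power: |S| = 1.467 VA.
Step 10 — Power factor: PF = P/|S| = 0.9935 (leading).

(a) P = 1.457 W  (b) Q = -0.1665 VAR  (c) S = 1.467 VA  (d) PF = 0.9935 (leading)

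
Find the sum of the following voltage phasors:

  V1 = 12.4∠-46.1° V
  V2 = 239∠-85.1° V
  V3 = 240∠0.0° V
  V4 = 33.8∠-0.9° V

Step 1 — Convert each phasor to rectangular form:
  V1 = 12.4·(cos(-46.1°) + j·sin(-46.1°)) = 8.598 - j8.935 V
  V2 = 239·(cos(-85.1°) + j·sin(-85.1°)) = 20.41 - j238.1 V
  V3 = 240·(cos(0.0°) + j·sin(0.0°)) = 240 V
  V4 = 33.8·(cos(-0.9°) + j·sin(-0.9°)) = 33.8 - j0.5309 V
Step 2 — Sum components: V_total = 302.8 - j247.6 V.
Step 3 — Convert to polar: |V_total| = 391.1 V, ∠V_total = -39.3°.

V_total = 391.1∠-39.3° V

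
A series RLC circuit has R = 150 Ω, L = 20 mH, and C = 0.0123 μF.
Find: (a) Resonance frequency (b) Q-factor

Step 1 — Resonance condition Im(Z)=0 gives ω₀ = 1/√(LC).
Step 2 — ω₀ = 1/√(0.02·1.23e-08) = 6.376e+04 rad/s.
Step 3 — f₀ = ω₀/(2π) = 1.015e+04 Hz.
Step 4 — Series Q: Q = ω₀L/R = 6.376e+04·0.02/150 = 8.501.

(a) f₀ = 1.015e+04 Hz  (b) Q = 8.501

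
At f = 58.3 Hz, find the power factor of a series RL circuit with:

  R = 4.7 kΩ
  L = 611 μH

Step 1 — Angular frequency: ω = 2π·f = 2π·58.3 = 366.3 rad/s.
Step 2 — Component impedances:
  R: Z = R = 4700 Ω
  L: Z = jωL = j·366.3·0.000611 = 0 + j0.2238 Ω
Step 3 — Series combination: Z_total = R + L = 4700 + j0.2238 Ω = 4700∠0.0° Ω.
Step 4 — Power factor: PF = cos(φ) = Re(Z)/|Z| = 4700/4700 = 1.
Step 5 — Type: Im(Z) = 0.2238 ⇒ lagging (phase φ = 0.0°).

PF = 1 (lagging, φ = 0.0°)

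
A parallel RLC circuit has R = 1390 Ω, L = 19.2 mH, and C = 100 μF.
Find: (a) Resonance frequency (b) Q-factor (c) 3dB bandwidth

Step 1 — Resonance: ω₀ = 1/√(LC) = 1/√(0.0192·0.0001) = 721.7 rad/s.
Step 2 — f₀ = ω₀/(2π) = 114.9 Hz.
Step 3 — Parallel Q: Q = R/(ω₀L) = 1390/(721.7·0.0192) = 100.3.
Step 4 — Bandwidth: Δω = ω₀/Q = 7.194 rad/s; BW = Δω/(2π) = 1.145 Hz.

(a) f₀ = 114.9 Hz  (b) Q = 100.3  (c) BW = 1.145 Hz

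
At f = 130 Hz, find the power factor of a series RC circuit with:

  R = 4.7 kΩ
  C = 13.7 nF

Step 1 — Angular frequency: ω = 2π·f = 2π·130 = 816.8 rad/s.
Step 2 — Component impedances:
  R: Z = R = 4700 Ω
  C: Z = 1/(jωC) = -j/(ω·C) = 0 - j8.936e+04 Ω
Step 3 — Series combination: Z_total = R + C = 4700 - j8.936e+04 Ω = 8.949e+04∠-87.0° Ω.
Step 4 — Power factor: PF = cos(φ) = Re(Z)/|Z| = 4700/8.949e+04 = 0.05252.
Step 5 — Type: Im(Z) = -8.936e+04 ⇒ leading (phase φ = -87.0°).

PF = 0.05252 (leading, φ = -87.0°)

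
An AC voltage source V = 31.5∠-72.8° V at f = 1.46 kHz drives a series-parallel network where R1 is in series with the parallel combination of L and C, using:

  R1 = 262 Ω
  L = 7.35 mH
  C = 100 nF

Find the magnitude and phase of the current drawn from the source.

Step 1 — Angular frequency: ω = 2π·f = 2π·1460 = 9173 rad/s.
Step 2 — Component impedances:
  R1: Z = R = 262 Ω
  L: Z = jωL = j·9173·0.00735 = 0 + j67.42 Ω
  C: Z = 1/(jωC) = -j/(ω·C) = 0 - j1090 Ω
Step 3 — Parallel branch: L || C = 1/(1/L + 1/C) = 0 + j71.87 Ω.
Step 4 — Series with R1: Z_total = R1 + (L || C) = 262 + j71.87 Ω = 271.7∠15.3° Ω.
Step 5 — Source phasor: V = 31.5∠-72.8° V = 9.315 - j30.09 V.
Step 6 — Ohm's law: I = V / Z_total = (9.315 - j30.09) / (262 + j71.87) = 0.003764 - j0.1159 A.
Step 7 — Convert to polar: |I| = 0.1159 A, ∠I = -88.1°.

I = 0.1159∠-88.1° A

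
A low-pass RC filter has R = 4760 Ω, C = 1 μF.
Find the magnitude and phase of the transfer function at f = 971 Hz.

Step 1 — Angular frequency: ω = 2π·971 = 6101 rad/s.
Step 2 — Transfer function: H(jω) = 1/(1 + jωRC).
Step 3 — Denominator: 1 + jωRC = 1 + j·6101·4760·1e-06 = 1 + j29.04.
Step 4 — H = 0.001184 - j0.03439.
Step 5 — Magnitude: |H| = 0.03441 (-29.3 dB); phase: φ = -88.0°.

|H| = 0.03441 (-29.3 dB), φ = -88.0°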